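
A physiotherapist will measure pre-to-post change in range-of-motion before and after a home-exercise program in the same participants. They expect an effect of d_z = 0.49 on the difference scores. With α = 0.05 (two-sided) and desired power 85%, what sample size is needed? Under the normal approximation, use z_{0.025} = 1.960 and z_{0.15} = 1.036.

For a paired (one-sample on differences) test: n = ((z_{α/2} + z_β) / d)².
z_{α/2} + z_β = 1.960 + 1.036 = 2.996.
n = (2.996 / 0.49)² = 6.114² = 37.38.
Round up.

n = 38 pairs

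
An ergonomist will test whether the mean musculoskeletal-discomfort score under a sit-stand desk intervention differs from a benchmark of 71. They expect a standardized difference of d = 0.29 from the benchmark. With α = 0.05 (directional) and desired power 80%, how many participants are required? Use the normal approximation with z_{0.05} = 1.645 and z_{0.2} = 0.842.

For a one-sample test: n = ((z_{α} + z_β) / d)².
z_{α} + z_β = 1.645 + 0.842 = 2.487.
n = (2.487 / 0.29)² = 8.576² = 73.55.
Round up.

n = 74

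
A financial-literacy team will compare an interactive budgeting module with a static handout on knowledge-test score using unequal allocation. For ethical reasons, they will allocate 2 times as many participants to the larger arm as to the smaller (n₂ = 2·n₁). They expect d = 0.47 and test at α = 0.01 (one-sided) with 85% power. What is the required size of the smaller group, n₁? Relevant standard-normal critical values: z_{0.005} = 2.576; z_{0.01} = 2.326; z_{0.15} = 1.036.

With allocation ratio k = n₂/n₁ = 2, Var(x̄₁−x̄₂) = σ²(1/n₁ + 1/(k·n₁)) = σ²·(k+1)/(k·n₁).
So n₁ = (1 + 1/k)·((z_{α} + z_β)/d)² = 1.500 × (3.362/0.47)².
n₁ = 1.500 × 51.17 = 76.8.
Round up: n₁ = 77, giving n₂ = 2 × 77 = 154.

n₁ = 77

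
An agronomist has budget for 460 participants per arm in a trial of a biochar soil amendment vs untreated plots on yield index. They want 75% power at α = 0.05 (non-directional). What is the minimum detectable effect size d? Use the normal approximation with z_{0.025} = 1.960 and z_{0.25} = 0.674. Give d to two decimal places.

d_min ≈ 0.17

For two independent groups of n = 460 each: d_min = (z_{α/2} + z_β)·√(2/n).
z-sum = 1.960 + 0.674 = 2.634.
d_min = 2.634 × √(2/460) = 2.634 × 0.0659 = 0.174.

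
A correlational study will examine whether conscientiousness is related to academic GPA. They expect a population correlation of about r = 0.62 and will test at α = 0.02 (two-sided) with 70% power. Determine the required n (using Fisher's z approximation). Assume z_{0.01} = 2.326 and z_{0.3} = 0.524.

n = 19

Fisher's z: C = ½·ln((1+r)/(1−r)) = ½·ln(4.2632) = 0.7250.
n = ((z_{α/2} + z_β)/C)² + 3.
(2.326 + 0.524) / 0.7250 = 2.850 / 0.7250 = 3.931.
n = 3.931² + 3 = 15.45 + 3 = 18.5.
Round up.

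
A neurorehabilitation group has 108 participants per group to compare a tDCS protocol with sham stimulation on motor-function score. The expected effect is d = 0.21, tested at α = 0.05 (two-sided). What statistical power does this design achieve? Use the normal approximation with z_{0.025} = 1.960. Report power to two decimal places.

power ≈ 0.34

For two equal groups, power = Φ(d·√(n/2) − z_{α/2}).
d·√(n/2) = 0.21 × √(108/2) = 0.21 × 7.348 = 1.543.
z_β = 1.543 − 1.960 = -0.417.
Power = Φ(-0.417) = 0.338.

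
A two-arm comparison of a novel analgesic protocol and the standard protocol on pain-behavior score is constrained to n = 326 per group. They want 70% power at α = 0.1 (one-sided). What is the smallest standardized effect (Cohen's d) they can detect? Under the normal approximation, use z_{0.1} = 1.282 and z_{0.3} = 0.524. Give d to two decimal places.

For two independent groups of n = 326 each: d_min = (z_{α} + z_β)·√(2/n).
z-sum = 1.282 + 0.524 = 1.806.
d_min = 1.806 × √(2/326) = 1.806 × 0.0783 = 0.141.

d_min ≈ 0.14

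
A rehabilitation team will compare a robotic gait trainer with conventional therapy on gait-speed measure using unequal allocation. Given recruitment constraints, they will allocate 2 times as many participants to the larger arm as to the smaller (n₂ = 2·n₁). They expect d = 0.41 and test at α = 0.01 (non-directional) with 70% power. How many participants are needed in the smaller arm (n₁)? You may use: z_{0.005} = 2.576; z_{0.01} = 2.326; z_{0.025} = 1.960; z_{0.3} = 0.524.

With allocation ratio k = n₂/n₁ = 2, Var(x̄₁−x̄₂) = σ²(1/n₁ + 1/(k·n₁)) = σ²·(k+1)/(k·n₁).
So n₁ = (1 + 1/k)·((z_{α/2} + z_β)/d)² = 1.500 × (3.100/0.41)².
n₁ = 1.500 × 57.17 = 85.8.
Round up: n₁ = 86, giving n₂ = 2 × 86 = 172.

n₁ = 86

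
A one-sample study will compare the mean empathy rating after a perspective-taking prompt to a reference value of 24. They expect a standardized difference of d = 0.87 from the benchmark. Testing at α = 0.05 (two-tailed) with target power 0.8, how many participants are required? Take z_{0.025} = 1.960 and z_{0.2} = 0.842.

For a one-sample test: n = ((z_{α/2} + z_β) / d)².
z_{α/2} + z_β = 1.960 + 0.842 = 2.802.
n = (2.802 / 0.87)² = 3.221² = 10.37.
Round up.

n = 11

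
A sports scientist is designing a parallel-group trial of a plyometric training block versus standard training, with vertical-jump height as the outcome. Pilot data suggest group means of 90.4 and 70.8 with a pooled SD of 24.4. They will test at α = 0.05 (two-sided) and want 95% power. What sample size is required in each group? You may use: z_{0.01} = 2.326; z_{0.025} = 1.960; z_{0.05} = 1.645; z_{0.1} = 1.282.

Cohen's d = |M₁ − M₂| / SD_pooled = |90.4 − 70.8| / 24.4 = 19.6 / 24.4 = 0.803.
For two independent groups with equal n: n = 2·((z_{α/2} + z_β) / d)².
z_{α/2} + z_β = 1.960 + 1.645 = 3.605.
n = 2 × (3.605 / 0.803)² = 2 × 4.489² = 2 × 20.15 = 40.3.
Round up to the next whole participant.

n = 41 per group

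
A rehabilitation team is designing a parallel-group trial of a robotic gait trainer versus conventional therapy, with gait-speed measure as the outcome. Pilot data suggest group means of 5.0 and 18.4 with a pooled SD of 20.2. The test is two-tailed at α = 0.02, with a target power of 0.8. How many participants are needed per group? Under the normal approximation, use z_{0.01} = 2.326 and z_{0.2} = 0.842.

n = 46 per group

Cohen's d = |M₁ − M₂| / SD_pooled = |5.0 − 18.4| / 20.2 = 13.4 / 20.2 = 0.663.
For two independent groups with equal n: n = 2·((z_{α/2} + z_β) / d)².
z_{α/2} + z_β = 2.326 + 0.842 = 3.168.
n = 2 × (3.168 / 0.663)² = 2 × 4.778² = 2 × 22.83 = 45.7.
Round up to the next whole participant.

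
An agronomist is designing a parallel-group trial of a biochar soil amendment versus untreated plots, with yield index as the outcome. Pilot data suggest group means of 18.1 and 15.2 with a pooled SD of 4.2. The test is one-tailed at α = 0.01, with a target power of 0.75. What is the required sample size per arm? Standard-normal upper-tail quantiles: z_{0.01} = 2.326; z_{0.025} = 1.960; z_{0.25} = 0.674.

n = 38 per group

Cohen's d = |M₁ − M₂| / SD_pooled = |18.1 − 15.2| / 4.2 = 2.9 / 4.2 = 0.690.
For two independent groups with equal n: n = 2·((z_{α} + z_β) / d)².
z_{α} + z_β = 2.326 + 0.674 = 3.000.
n = 2 × (3.000 / 0.690)² = 2 × 4.348² = 2 × 18.90 = 37.8.
Round up to the next whole participant.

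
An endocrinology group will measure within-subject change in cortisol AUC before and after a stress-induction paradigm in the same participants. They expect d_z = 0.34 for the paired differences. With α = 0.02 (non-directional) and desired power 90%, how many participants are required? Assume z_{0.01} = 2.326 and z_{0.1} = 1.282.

n = 113 pairs

For a paired (one-sample on differences) test: n = ((z_{α/2} + z_β) / d)².
z_{α/2} + z_β = 2.326 + 1.282 = 3.608.
n = (3.608 / 0.34)² = 10.612² = 112.61.
Round up.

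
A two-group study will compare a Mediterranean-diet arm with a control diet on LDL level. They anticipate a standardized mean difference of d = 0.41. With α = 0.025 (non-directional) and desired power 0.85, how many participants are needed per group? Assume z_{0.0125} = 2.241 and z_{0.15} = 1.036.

n = 128 per group

For two independent groups with equal n: n = 2·((z_{α/2} + z_β) / d)².
z_{α/2} + z_β = 2.241 + 1.036 = 3.277.
n = 2 × (3.277 / 0.41)² = 2 × 7.993² = 2 × 63.88 = 127.8.
Round up to the next whole participant.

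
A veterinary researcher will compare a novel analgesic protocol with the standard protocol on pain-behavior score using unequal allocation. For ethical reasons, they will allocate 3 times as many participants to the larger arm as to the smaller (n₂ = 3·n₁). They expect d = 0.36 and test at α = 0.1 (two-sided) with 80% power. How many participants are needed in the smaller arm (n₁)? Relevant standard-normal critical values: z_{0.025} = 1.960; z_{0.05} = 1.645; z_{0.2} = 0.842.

n₁ = 64

With allocation ratio k = n₂/n₁ = 3, Var(x̄₁−x̄₂) = σ²(1/n₁ + 1/(k·n₁)) = σ²·(k+1)/(k·n₁).
So n₁ = (1 + 1/k)·((z_{α/2} + z_β)/d)² = 1.333 × (2.487/0.36)².
n₁ = 1.333 × 47.73 = 63.6.
Round up: n₁ = 64, giving n₂ = 3 × 64 = 192.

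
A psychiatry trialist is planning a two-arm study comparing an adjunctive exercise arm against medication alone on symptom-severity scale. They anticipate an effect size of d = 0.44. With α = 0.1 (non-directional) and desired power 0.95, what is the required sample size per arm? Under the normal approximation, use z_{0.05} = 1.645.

For two independent groups with equal n: n = 2·((z_{α/2} + z_β) / d)².
z_{α/2} + z_β = 1.645 + 1.645 = 3.290.
n = 2 × (3.290 / 0.44)² = 2 × 7.477² = 2 × 55.91 = 111.8.
Round up to the next whole participant.

n = 112 per group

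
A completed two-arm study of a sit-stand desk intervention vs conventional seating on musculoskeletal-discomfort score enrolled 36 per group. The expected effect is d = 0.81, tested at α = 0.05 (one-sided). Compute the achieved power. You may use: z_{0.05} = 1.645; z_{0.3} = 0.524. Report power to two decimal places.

For two equal groups, power = Φ(d·√(n/2) − z_{α}).
d·√(n/2) = 0.81 × √(36/2) = 0.81 × 4.243 = 3.437.
z_β = 3.437 − 1.645 = 1.792.
Power = Φ(1.792) = 0.963.

power ≈ 0.96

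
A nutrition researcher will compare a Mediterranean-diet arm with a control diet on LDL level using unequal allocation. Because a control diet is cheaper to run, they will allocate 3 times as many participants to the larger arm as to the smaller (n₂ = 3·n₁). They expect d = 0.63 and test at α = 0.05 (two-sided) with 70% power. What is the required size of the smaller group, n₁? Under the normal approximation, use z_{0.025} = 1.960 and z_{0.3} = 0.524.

With allocation ratio k = n₂/n₁ = 3, Var(x̄₁−x̄₂) = σ²(1/n₁ + 1/(k·n₁)) = σ²·(k+1)/(k·n₁).
So n₁ = (1 + 1/k)·((z_{α/2} + z_β)/d)² = 1.333 × (2.484/0.63)².
n₁ = 1.333 × 15.55 = 20.7.
Round up: n₁ = 21, giving n₂ = 3 × 21 = 63.

n₁ = 21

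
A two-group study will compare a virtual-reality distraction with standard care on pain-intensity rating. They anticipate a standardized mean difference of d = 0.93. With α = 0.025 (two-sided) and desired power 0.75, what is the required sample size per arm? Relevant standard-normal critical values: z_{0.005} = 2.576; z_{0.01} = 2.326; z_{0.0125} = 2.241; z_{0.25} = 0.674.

For two independent groups with equal n: n = 2·((z_{α/2} + z_β) / d)².
z_{α/2} + z_β = 2.241 + 0.674 = 2.915.
n = 2 × (2.915 / 0.93)² = 2 × 3.134² = 2 × 9.82 = 19.6.
Round up to the next whole participant.

n = 20 per group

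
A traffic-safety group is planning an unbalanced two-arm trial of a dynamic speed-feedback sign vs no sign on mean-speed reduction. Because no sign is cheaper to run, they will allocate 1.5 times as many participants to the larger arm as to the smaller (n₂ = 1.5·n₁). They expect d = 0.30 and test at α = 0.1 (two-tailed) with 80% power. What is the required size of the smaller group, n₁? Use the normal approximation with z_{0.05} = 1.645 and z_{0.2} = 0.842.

n₁ = 115

With allocation ratio k = n₂/n₁ = 1.5, Var(x̄₁−x̄₂) = σ²(1/n₁ + 1/(k·n₁)) = σ²·(k+1)/(k·n₁).
So n₁ = (1 + 1/k)·((z_{α/2} + z_β)/d)² = 1.667 × (2.487/0.30)².
n₁ = 1.667 × 68.72 = 114.5.
Round up: n₁ = 115, giving n₂ = ⌈1.5 × 115⌉ = ⌈172.5⌉ = 173.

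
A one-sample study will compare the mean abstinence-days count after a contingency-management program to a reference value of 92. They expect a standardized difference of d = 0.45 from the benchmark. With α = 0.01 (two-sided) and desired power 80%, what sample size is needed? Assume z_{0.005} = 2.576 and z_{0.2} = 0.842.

For a one-sample test: n = ((z_{α/2} + z_β) / d)².
z_{α/2} + z_β = 2.576 + 0.842 = 3.418.
n = (3.418 / 0.45)² = 7.596² = 57.69.
Round up.

n = 58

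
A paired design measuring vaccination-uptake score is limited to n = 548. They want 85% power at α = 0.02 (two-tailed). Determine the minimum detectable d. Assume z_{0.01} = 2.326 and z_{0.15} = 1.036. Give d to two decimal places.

For a single sample (or paired design) of n = 548: d_min = (z_{α/2} + z_β)/√n.
z-sum = 2.326 + 1.036 = 3.362.
d_min = 3.362 / √548 = 3.362 / 23.409 = 0.144.

d_min ≈ 0.14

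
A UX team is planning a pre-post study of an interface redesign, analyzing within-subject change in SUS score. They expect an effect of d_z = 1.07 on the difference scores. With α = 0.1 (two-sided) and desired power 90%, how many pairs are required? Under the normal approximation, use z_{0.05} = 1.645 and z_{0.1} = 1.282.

For a paired (one-sample on differences) test: n = ((z_{α/2} + z_β) / d)².
z_{α/2} + z_β = 1.645 + 1.282 = 2.927.
n = (2.927 / 1.07)² = 2.736² = 7.48.
Round up.

n = 8 pairs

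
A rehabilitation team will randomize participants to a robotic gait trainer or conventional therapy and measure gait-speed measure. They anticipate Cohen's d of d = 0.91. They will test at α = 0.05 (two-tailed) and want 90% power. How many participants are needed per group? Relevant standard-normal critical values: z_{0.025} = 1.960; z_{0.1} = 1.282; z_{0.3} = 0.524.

n = 26 per group

For two independent groups with equal n: n = 2·((z_{α/2} + z_β) / d)².
z_{α/2} + z_β = 1.960 + 1.282 = 3.242.
n = 2 × (3.242 / 0.91)² = 2 × 3.563² = 2 × 12.69 = 25.4.
Round up to the next whole participant.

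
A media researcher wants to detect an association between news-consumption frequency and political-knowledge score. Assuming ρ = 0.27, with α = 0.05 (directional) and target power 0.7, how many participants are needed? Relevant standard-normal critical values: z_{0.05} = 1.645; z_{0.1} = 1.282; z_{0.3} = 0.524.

n = 65

Fisher's z: C = ½·ln((1+r)/(1−r)) = ½·ln(1.7397) = 0.2769.
n = ((z_{α} + z_β)/C)² + 3.
(1.645 + 0.524) / 0.2769 = 2.169 / 0.2769 = 7.833.
n = 7.833² + 3 = 61.36 + 3 = 64.4.
Round up.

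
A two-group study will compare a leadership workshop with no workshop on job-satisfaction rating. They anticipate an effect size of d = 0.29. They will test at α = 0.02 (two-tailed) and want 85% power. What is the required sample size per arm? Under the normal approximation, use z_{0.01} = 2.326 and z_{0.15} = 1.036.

n = 269 per group

For two independent groups with equal n: n = 2·((z_{α/2} + z_β) / d)².
z_{α/2} + z_β = 2.326 + 1.036 = 3.362.
n = 2 × (3.362 / 0.29)² = 2 × 11.593² = 2 × 134.40 = 268.8.
Round up to the next whole participant.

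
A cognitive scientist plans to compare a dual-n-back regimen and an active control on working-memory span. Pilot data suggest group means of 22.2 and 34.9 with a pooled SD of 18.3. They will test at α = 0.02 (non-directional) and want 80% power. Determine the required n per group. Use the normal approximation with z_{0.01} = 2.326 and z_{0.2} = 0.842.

Cohen's d = |M₁ − M₂| / SD_pooled = |22.2 − 34.9| / 18.3 = 12.7 / 18.3 = 0.694.
For two independent groups with equal n: n = 2·((z_{α/2} + z_β) / d)².
z_{α/2} + z_β = 2.326 + 0.842 = 3.168.
n = 2 × (3.168 / 0.694)² = 2 × 4.565² = 2 × 20.84 = 41.7.
Round up to the next whole participant.

n = 42 per group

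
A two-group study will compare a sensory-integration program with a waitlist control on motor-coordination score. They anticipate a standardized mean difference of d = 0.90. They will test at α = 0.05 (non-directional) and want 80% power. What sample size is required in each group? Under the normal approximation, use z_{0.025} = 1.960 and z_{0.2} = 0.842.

n = 20 per group

For two independent groups with equal n: n = 2·((z_{α/2} + z_β) / d)².
z_{α/2} + z_β = 1.960 + 0.842 = 2.802.
n = 2 × (2.802 / 0.90)² = 2 × 3.113² = 2 × 9.69 = 19.4.
Round up to the next whole participant.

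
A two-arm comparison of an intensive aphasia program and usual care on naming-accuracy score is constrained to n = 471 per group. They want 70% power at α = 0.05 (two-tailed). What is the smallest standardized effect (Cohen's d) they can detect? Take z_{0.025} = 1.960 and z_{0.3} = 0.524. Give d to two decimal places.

For two independent groups of n = 471 each: d_min = (z_{α/2} + z_β)·√(2/n).
z-sum = 1.960 + 0.524 = 2.484.
d_min = 2.484 × √(2/471) = 2.484 × 0.0652 = 0.162.

d_min ≈ 0.16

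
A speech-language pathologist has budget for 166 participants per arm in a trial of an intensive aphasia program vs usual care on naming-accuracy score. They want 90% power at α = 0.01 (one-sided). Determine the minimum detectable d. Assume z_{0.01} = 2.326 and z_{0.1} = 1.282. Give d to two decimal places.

d_min ≈ 0.40

For two independent groups of n = 166 each: d_min = (z_{α} + z_β)·√(2/n).
z-sum = 2.326 + 1.282 = 3.608.
d_min = 3.608 × √(2/166) = 3.608 × 0.1098 = 0.396.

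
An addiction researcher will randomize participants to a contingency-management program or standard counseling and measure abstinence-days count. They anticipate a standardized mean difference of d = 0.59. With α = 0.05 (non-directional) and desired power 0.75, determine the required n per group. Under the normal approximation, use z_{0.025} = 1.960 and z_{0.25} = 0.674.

n = 40 per group

For two independent groups with equal n: n = 2·((z_{α/2} + z_β) / d)².
z_{α/2} + z_β = 1.960 + 0.674 = 2.634.
n = 2 × (2.634 / 0.59)² = 2 × 4.464² = 2 × 19.93 = 39.9.
Round up to the next whole participant.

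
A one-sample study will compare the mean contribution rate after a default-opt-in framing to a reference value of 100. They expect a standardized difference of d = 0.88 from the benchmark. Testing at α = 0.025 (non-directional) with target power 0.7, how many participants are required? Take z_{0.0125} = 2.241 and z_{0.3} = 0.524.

For a one-sample test: n = ((z_{α/2} + z_β) / d)².
z_{α/2} + z_β = 2.241 + 0.524 = 2.765.
n = (2.765 / 0.88)² = 3.142² = 9.87.
Round up.

n = 10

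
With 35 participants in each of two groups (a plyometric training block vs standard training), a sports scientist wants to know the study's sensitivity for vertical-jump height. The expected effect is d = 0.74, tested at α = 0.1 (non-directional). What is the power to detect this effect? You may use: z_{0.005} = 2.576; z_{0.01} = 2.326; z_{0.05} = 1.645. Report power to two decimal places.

power ≈ 0.93

For two equal groups, power = Φ(d·√(n/2) − z_{α/2}).
d·√(n/2) = 0.74 × √(35/2) = 0.74 × 4.183 = 3.096.
z_β = 3.096 − 1.645 = 1.451.
Power = Φ(1.451) = 0.927.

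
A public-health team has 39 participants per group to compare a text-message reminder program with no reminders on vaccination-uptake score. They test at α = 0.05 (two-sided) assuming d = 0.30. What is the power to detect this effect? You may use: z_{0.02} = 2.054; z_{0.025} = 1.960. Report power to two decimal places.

power ≈ 0.26

For two equal groups, power = Φ(d·√(n/2) − z_{α/2}).
d·√(n/2) = 0.30 × √(39/2) = 0.30 × 4.416 = 1.325.
z_β = 1.325 − 1.960 = -0.635.
Power = Φ(-0.635) = 0.263.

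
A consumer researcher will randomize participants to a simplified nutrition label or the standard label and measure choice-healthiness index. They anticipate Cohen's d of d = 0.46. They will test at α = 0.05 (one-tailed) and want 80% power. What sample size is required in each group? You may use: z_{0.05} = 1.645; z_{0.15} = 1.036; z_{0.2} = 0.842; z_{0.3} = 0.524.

For two independent groups with equal n: n = 2·((z_{α} + z_β) / d)².
z_{α} + z_β = 1.645 + 0.842 = 2.487.
n = 2 × (2.487 / 0.46)² = 2 × 5.407² = 2 × 29.23 = 58.5.
Round up to the next whole participant.

n = 59 per group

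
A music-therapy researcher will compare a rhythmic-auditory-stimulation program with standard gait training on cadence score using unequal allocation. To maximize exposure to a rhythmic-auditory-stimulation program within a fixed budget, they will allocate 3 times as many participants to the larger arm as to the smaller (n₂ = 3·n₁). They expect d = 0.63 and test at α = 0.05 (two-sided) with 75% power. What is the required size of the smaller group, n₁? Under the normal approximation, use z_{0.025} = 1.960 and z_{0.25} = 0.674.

n₁ = 24

With allocation ratio k = n₂/n₁ = 3, Var(x̄₁−x̄₂) = σ²(1/n₁ + 1/(k·n₁)) = σ²·(k+1)/(k·n₁).
So n₁ = (1 + 1/k)·((z_{α/2} + z_β)/d)² = 1.333 × (2.634/0.63)².
n₁ = 1.333 × 17.48 = 23.3.
Round up: n₁ = 24, giving n₂ = 3 × 24 = 72.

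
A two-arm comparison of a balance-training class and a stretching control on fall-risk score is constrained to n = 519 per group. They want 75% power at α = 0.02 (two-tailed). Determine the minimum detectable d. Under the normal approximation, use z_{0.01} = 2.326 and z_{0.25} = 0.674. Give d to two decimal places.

d_min ≈ 0.19

For two independent groups of n = 519 each: d_min = (z_{α/2} + z_β)·√(2/n).
z-sum = 2.326 + 0.674 = 3.000.
d_min = 3.000 × √(2/519) = 3.000 × 0.0621 = 0.186.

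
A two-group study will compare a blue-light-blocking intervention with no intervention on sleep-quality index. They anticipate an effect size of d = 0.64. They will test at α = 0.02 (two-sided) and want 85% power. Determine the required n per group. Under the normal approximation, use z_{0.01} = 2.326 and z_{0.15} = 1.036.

n = 56 per group

For two independent groups with equal n: n = 2·((z_{α/2} + z_β) / d)².
z_{α/2} + z_β = 2.326 + 1.036 = 3.362.
n = 2 × (3.362 / 0.64)² = 2 × 5.253² = 2 × 27.60 = 55.2.
Round up to the next whole participant.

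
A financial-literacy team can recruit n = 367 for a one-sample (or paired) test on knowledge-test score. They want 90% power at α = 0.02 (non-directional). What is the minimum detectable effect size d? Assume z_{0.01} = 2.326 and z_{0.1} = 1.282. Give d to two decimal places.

For a single sample (or paired design) of n = 367: d_min = (z_{α/2} + z_β)/√n.
z-sum = 2.326 + 1.282 = 3.608.
d_min = 3.608 / √367 = 3.608 / 19.157 = 0.188.

d_min ≈ 0.19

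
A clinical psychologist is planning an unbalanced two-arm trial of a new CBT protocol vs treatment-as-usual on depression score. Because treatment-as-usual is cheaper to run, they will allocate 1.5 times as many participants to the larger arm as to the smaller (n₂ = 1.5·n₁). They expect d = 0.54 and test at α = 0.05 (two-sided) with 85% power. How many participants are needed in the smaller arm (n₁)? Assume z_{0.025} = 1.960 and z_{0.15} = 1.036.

n₁ = 52

With allocation ratio k = n₂/n₁ = 1.5, Var(x̄₁−x̄₂) = σ²(1/n₁ + 1/(k·n₁)) = σ²·(k+1)/(k·n₁).
So n₁ = (1 + 1/k)·((z_{α/2} + z_β)/d)² = 1.667 × (2.996/0.54)².
n₁ = 1.667 × 30.78 = 51.3.
Round up: n₁ = 52, giving n₂ = 1.5 × 52 = 78.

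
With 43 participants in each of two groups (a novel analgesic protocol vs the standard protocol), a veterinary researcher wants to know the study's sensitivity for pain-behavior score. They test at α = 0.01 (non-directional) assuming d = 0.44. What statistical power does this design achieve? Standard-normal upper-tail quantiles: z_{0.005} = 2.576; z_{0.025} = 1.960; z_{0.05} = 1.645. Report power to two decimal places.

For two equal groups, power = Φ(d·√(n/2) − z_{α/2}).
d·√(n/2) = 0.44 × √(43/2) = 0.44 × 4.637 = 2.040.
z_β = 2.040 − 2.576 = -0.536.
Power = Φ(-0.536) = 0.296.

power ≈ 0.30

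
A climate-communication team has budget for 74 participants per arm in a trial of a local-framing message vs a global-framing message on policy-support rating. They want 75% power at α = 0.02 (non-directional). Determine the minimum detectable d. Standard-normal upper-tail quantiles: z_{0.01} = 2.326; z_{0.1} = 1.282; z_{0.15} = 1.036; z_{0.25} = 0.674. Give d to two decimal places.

For two independent groups of n = 74 each: d_min = (z_{α/2} + z_β)·√(2/n).
z-sum = 2.326 + 0.674 = 3.000.
d_min = 3.000 × √(2/74) = 3.000 × 0.1644 = 0.493.

d_min ≈ 0.49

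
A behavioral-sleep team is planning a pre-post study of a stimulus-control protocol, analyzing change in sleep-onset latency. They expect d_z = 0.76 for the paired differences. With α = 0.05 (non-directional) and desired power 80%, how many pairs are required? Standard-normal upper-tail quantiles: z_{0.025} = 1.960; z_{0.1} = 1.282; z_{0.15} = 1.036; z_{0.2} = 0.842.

For a paired (one-sample on differences) test: n = ((z_{α/2} + z_β) / d)².
z_{α/2} + z_β = 1.960 + 0.842 = 2.802.
n = (2.802 / 0.76)² = 3.687² = 13.59.
Round up.

n = 14 pairs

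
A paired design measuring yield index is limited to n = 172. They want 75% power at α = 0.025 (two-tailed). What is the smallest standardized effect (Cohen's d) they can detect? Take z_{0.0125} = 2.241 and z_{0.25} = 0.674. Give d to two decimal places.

For a single sample (or paired design) of n = 172: d_min = (z_{α/2} + z_β)/√n.
z-sum = 2.241 + 0.674 = 2.915.
d_min = 2.915 / √172 = 2.915 / 13.115 = 0.222.

d_min ≈ 0.22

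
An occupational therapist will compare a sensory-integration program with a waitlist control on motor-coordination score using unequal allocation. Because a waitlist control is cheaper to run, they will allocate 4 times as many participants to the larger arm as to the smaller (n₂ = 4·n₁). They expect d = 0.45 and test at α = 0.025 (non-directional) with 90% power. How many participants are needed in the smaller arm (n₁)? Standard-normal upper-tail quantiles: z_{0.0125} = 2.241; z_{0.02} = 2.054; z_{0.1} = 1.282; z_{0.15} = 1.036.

With allocation ratio k = n₂/n₁ = 4, Var(x̄₁−x̄₂) = σ²(1/n₁ + 1/(k·n₁)) = σ²·(k+1)/(k·n₁).
So n₁ = (1 + 1/k)·((z_{α/2} + z_β)/d)² = 1.250 × (3.523/0.45)².
n₁ = 1.250 × 61.29 = 76.6.
Round up: n₁ = 77, giving n₂ = 4 × 77 = 308.

n₁ = 77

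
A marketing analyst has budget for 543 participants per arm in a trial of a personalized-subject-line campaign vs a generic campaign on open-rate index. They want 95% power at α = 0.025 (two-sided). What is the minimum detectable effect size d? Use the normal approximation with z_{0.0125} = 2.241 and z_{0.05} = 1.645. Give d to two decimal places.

For two independent groups of n = 543 each: d_min = (z_{α/2} + z_β)·√(2/n).
z-sum = 2.241 + 1.645 = 3.886.
d_min = 3.886 × √(2/543) = 3.886 × 0.0607 = 0.236.

d_min ≈ 0.24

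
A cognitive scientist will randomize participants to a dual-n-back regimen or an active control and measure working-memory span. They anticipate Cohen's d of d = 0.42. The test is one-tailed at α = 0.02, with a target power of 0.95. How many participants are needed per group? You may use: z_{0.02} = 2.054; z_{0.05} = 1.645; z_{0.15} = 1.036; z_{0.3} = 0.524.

For two independent groups with equal n: n = 2·((z_{α} + z_β) / d)².
z_{α} + z_β = 2.054 + 1.645 = 3.699.
n = 2 × (3.699 / 0.42)² = 2 × 8.807² = 2 × 77.57 = 155.1.
Round up to the next whole participant.

n = 156 per group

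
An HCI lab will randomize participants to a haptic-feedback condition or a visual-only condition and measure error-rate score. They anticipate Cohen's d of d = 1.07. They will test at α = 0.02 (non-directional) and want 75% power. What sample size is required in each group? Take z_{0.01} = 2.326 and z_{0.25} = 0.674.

For two independent groups with equal n: n = 2·((z_{α/2} + z_β) / d)².
z_{α/2} + z_β = 2.326 + 0.674 = 3.000.
n = 2 × (3.000 / 1.07)² = 2 × 2.804² = 2 × 7.86 = 15.7.
Round up to the next whole participant.

n = 16 per group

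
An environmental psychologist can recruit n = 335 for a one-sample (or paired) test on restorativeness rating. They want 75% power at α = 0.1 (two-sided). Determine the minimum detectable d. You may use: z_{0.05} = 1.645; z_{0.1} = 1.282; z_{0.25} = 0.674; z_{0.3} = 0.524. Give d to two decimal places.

For a single sample (or paired design) of n = 335: d_min = (z_{α/2} + z_β)/√n.
z-sum = 1.645 + 0.674 = 2.319.
d_min = 2.319 / √335 = 2.319 / 18.303 = 0.127.

d_min ≈ 0.13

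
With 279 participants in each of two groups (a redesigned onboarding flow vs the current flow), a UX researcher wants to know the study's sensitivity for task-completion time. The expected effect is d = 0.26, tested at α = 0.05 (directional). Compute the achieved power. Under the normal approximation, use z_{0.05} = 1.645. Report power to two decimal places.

power ≈ 0.92

For two equal groups, power = Φ(d·√(n/2) − z_{α}).
d·√(n/2) = 0.26 × √(279/2) = 0.26 × 11.811 = 3.071.
z_β = 3.071 − 1.645 = 1.426.
Power = Φ(1.426) = 0.923.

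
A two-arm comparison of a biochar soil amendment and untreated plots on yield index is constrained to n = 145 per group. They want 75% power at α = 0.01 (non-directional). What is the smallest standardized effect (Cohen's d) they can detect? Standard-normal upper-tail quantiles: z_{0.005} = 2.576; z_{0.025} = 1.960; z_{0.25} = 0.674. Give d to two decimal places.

For two independent groups of n = 145 each: d_min = (z_{α/2} + z_β)·√(2/n).
z-sum = 2.576 + 0.674 = 3.250.
d_min = 3.250 × √(2/145) = 3.250 × 0.1174 = 0.382.

d_min ≈ 0.38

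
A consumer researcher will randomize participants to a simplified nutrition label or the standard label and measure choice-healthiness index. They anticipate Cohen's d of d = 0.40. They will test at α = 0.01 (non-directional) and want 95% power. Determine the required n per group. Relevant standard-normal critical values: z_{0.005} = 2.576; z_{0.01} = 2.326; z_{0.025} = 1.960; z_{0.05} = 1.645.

n = 223 per group

For two independent groups with equal n: n = 2·((z_{α/2} + z_β) / d)².
z_{α/2} + z_β = 2.576 + 1.645 = 4.221.
n = 2 × (4.221 / 0.40)² = 2 × 10.553² = 2 × 111.36 = 222.7.
Round up to the next whole participant.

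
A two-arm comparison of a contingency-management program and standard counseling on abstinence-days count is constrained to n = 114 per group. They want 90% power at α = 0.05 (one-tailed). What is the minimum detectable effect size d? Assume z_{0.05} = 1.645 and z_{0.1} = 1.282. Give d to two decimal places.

d_min ≈ 0.39

For two independent groups of n = 114 each: d_min = (z_{α} + z_β)·√(2/n).
z-sum = 1.645 + 1.282 = 2.927.
d_min = 2.927 × √(2/114) = 2.927 × 0.1325 = 0.388.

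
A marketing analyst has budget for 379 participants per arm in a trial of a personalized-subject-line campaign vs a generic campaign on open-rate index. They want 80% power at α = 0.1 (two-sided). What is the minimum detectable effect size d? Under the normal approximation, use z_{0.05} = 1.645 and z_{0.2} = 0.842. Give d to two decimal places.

For two independent groups of n = 379 each: d_min = (z_{α/2} + z_β)·√(2/n).
z-sum = 1.645 + 0.842 = 2.487.
d_min = 2.487 × √(2/379) = 2.487 × 0.0726 = 0.181.

d_min ≈ 0.18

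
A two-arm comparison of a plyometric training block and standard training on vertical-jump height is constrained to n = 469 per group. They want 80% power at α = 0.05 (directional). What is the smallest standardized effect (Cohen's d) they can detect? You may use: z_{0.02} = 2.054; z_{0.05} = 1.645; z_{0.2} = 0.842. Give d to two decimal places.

For two independent groups of n = 469 each: d_min = (z_{α} + z_β)·√(2/n).
z-sum = 1.645 + 0.842 = 2.487.
d_min = 2.487 × √(2/469) = 2.487 × 0.0653 = 0.162.

d_min ≈ 0.16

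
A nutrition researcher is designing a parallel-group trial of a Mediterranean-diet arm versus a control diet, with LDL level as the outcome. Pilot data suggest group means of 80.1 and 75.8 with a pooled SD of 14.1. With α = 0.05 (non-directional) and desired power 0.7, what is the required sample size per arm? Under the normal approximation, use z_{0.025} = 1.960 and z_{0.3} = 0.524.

n = 133 per group

Cohen's d = |M₁ − M₂| / SD_pooled = |80.1 − 75.8| / 14.1 = 4.3 / 14.1 = 0.305.
For two independent groups with equal n: n = 2·((z_{α/2} + z_β) / d)².
z_{α/2} + z_β = 1.960 + 0.524 = 2.484.
n = 2 × (2.484 / 0.305)² = 2 × 8.144² = 2 × 66.33 = 132.7.
Round up to the next whole participant.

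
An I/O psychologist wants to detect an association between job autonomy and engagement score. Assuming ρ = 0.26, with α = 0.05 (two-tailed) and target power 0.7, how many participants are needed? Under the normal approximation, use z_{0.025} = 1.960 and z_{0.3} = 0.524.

n = 91

Fisher's z: C = ½·ln((1+r)/(1−r)) = ½·ln(1.7027) = 0.2661.
n = ((z_{α/2} + z_β)/C)² + 3.
(1.960 + 0.524) / 0.2661 = 2.484 / 0.2661 = 9.335.
n = 9.335² + 3 = 87.14 + 3 = 90.1.
Round up.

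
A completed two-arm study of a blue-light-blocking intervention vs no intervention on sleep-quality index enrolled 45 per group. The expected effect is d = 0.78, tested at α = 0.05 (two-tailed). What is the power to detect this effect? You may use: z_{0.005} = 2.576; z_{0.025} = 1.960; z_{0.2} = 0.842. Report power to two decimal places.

power ≈ 0.96

For two equal groups, power = Φ(d·√(n/2) − z_{α/2}).
d·√(n/2) = 0.78 × √(45/2) = 0.78 × 4.743 = 3.700.
z_β = 3.700 − 1.960 = 1.740.
Power = Φ(1.740) = 0.959.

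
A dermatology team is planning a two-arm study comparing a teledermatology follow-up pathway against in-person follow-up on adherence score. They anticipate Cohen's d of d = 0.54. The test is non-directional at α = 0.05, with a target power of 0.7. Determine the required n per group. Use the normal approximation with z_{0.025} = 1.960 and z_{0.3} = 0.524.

For two independent groups with equal n: n = 2·((z_{α/2} + z_β) / d)².
z_{α/2} + z_β = 1.960 + 0.524 = 2.484.
n = 2 × (2.484 / 0.54)² = 2 × 4.600² = 2 × 21.16 = 42.3.
Round up to the next whole participant.

n = 43 per group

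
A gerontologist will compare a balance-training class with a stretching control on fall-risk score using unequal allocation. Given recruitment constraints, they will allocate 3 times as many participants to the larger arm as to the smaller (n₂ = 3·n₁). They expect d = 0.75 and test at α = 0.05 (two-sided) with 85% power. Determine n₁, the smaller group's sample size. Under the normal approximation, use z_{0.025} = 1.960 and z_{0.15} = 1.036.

With allocation ratio k = n₂/n₁ = 3, Var(x̄₁−x̄₂) = σ²(1/n₁ + 1/(k·n₁)) = σ²·(k+1)/(k·n₁).
So n₁ = (1 + 1/k)·((z_{α/2} + z_β)/d)² = 1.333 × (2.996/0.75)².
n₁ = 1.333 × 15.96 = 21.3.
Round up: n₁ = 22, giving n₂ = 3 × 22 = 66.

n₁ = 22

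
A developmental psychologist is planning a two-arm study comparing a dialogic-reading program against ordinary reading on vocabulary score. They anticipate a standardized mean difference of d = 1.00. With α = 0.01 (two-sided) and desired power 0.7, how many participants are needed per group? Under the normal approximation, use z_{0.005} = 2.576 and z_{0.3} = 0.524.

For two independent groups with equal n: n = 2·((z_{α/2} + z_β) / d)².
z_{α/2} + z_β = 2.576 + 0.524 = 3.100.
n = 2 × (3.100 / 1.00)² = 2 × 3.100² = 2 × 9.61 = 19.2.
Round up to the next whole participant.

n = 20 per group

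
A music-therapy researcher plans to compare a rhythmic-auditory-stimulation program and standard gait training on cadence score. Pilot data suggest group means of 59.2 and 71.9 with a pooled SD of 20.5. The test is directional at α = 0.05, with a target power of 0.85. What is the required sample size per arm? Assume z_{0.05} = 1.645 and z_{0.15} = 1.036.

Cohen's d = |M₁ − M₂| / SD_pooled = |59.2 − 71.9| / 20.5 = 12.7 / 20.5 = 0.620.
For two independent groups with equal n: n = 2·((z_{α} + z_β) / d)².
z_{α} + z_β = 1.645 + 1.036 = 2.681.
n = 2 × (2.681 / 0.620)² = 2 × 4.324² = 2 × 18.70 = 37.4.
Round up to the next whole participant.

n = 38 per group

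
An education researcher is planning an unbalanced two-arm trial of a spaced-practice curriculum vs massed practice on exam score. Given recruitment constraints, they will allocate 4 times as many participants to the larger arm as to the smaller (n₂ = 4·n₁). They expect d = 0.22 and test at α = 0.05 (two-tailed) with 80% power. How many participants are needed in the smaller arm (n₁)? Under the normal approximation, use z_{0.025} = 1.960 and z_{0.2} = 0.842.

With allocation ratio k = n₂/n₁ = 4, Var(x̄₁−x̄₂) = σ²(1/n₁ + 1/(k·n₁)) = σ²·(k+1)/(k·n₁).
So n₁ = (1 + 1/k)·((z_{α/2} + z_β)/d)² = 1.250 × (2.802/0.22)².
n₁ = 1.250 × 162.21 = 202.8.
Round up: n₁ = 203, giving n₂ = 4 × 203 = 812.

n₁ = 203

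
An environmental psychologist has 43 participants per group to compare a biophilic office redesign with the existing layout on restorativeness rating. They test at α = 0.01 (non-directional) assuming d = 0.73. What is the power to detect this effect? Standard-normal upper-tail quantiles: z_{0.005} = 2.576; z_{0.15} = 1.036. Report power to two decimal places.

For two equal groups, power = Φ(d·√(n/2) − z_{α/2}).
d·√(n/2) = 0.73 × √(43/2) = 0.73 × 4.637 = 3.385.
z_β = 3.385 − 2.576 = 0.809.
Power = Φ(0.809) = 0.791.

power ≈ 0.79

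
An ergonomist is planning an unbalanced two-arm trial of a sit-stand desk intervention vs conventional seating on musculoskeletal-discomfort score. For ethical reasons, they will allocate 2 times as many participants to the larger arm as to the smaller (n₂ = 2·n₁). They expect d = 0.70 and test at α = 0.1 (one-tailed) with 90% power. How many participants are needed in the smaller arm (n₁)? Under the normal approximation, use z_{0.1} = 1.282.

With allocation ratio k = n₂/n₁ = 2, Var(x̄₁−x̄₂) = σ²(1/n₁ + 1/(k·n₁)) = σ²·(k+1)/(k·n₁).
So n₁ = (1 + 1/k)·((z_{α} + z_β)/d)² = 1.500 × (2.564/0.70)².
n₁ = 1.500 × 13.42 = 20.1.
Round up: n₁ = 21, giving n₂ = 2 × 21 = 42.

n₁ = 21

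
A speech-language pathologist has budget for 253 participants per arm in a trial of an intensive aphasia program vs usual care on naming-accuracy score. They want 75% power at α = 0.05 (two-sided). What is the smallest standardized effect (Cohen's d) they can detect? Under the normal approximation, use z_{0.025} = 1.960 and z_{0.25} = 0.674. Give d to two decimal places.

For two independent groups of n = 253 each: d_min = (z_{α/2} + z_β)·√(2/n).
z-sum = 1.960 + 0.674 = 2.634.
d_min = 2.634 × √(2/253) = 2.634 × 0.0889 = 0.234.

d_min ≈ 0.23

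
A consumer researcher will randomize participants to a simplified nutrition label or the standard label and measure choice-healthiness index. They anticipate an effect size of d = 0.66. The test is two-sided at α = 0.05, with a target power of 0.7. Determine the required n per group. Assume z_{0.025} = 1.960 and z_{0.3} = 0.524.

For two independent groups with equal n: n = 2·((z_{α/2} + z_β) / d)².
z_{α/2} + z_β = 1.960 + 0.524 = 2.484.
n = 2 × (2.484 / 0.66)² = 2 × 3.764² = 2 × 14.16 = 28.3.
Round up to the next whole participant.

n = 29 per group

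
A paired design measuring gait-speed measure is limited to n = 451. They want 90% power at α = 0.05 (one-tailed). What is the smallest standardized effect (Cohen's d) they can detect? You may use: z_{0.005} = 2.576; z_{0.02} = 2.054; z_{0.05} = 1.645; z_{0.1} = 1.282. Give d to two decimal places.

d_min ≈ 0.14

For a single sample (or paired design) of n = 451: d_min = (z_{α} + z_β)/√n.
z-sum = 1.645 + 1.282 = 2.927.
d_min = 2.927 / √451 = 2.927 / 21.237 = 0.138.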